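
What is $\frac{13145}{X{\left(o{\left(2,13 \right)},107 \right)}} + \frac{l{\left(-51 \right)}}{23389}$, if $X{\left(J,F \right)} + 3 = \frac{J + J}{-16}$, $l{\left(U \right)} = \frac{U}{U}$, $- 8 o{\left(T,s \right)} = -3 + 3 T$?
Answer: $- \frac{19676697731}{4420521} \approx -4451.2$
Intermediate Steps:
$o{\left(T,s \right)} = \frac{3}{8} - \frac{3 T}{8}$ ($o{\left(T,s \right)} = - \frac{-3 + 3 T}{8} = \frac{3}{8} - \frac{3 T}{8}$)
$l{\left(U \right)} = 1$
$X{\left(J,F \right)} = -3 - \frac{J}{8}$ ($X{\left(J,F \right)} = -3 + \frac{J + J}{-16} = -3 + 2 J \left(- \frac{1}{16}\right) = -3 - \frac{J}{8}$)
$\frac{13145}{X{\left(o{\left(2,13 \right)},107 \right)}} + \frac{l{\left(-51 \right)}}{23389} = \frac{13145}{-3 - \frac{\frac{3}{8} - \frac{3}{4}}{8}} + 1 \cdot \frac{1}{23389} = \frac{13145}{-3 - - \frac{3}{64}} + \frac{1}{23389} = \frac{13145}{-3 + \frac{3}{64}} + \frac{1}{23389} = \frac{13145}{- \frac{189}{64}} + \frac{1}{23389} = 13145 \left(- \frac{64}{189}\right) + \frac{1}{23389} = - \frac{841280}{189} + \frac{1}{23389} = - \frac{19676697731}{4420521}$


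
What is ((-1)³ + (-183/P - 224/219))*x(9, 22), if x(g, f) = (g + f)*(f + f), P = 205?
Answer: -178536688/44895 ≈ -3976.8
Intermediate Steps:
x(g, f) = 2*f*(f + g) (x(g, f) = (f + g)*(2*f) = 2*f*(f + g))
((-1)³ + (-183/P - 224/219))*x(9, 22) = ((-1)³ + (-183/205 - 224/219))*(2*22*(22 + 9)) = (-1 + (-183*1/205 - 224*1/219))*(2*22*31) = (-1 + (-183/205 - 224/219))*1364 = (-1 - 85997/44895)*1364 = -130892/44895*1364 = -178536688/44895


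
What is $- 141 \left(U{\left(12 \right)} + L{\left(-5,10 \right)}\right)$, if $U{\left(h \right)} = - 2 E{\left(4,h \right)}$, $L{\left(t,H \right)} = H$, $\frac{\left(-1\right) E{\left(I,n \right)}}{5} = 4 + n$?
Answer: $-23970$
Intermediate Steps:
$E{\left(I,n \right)} = -20 - 5 n$ ($E{\left(I,n \right)} = - 5 \left(4 + n\right) = -20 - 5 n$)
$U{\left(h \right)} = 40 + 10 h$ ($U{\left(h \right)} = - 2 \left(-20 - 5 h\right) = 40 + 10 h$)
$- 141 \left(U{\left(12 \right)} + L{\left(-5,10 \right)}\right) = - 141 \left(\left(40 + 10 \cdot 12\right) + 10\right) = - 141 \left(\left(40 + 120\right) + 10\right) = - 141 \left(160 + 10\right) = \left(-141\right) 170 = -23970$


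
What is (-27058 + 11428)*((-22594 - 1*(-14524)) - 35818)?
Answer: 685969440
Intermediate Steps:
(-27058 + 11428)*((-22594 - 1*(-14524)) - 35818) = -15630*((-22594 + 14524) - 35818) = -15630*(-8070 - 35818) = -15630*(-43888) = 685969440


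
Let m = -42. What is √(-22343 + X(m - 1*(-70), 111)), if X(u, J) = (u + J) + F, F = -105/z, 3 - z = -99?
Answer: I*√25669014/34 ≈ 149.01*I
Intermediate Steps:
z = 102 (z = 3 - 1*(-99) = 3 + 99 = 102)
F = -35/34 (F = -105/102 = -105*1/102 = -35/34 ≈ -1.0294)
X(u, J) = -35/34 + J + u (X(u, J) = (u + J) - 35/34 = (J + u) - 35/34 = -35/34 + J + u)
√(-22343 + X(m - 1*(-70), 111)) = √(-22343 + (-35/34 + 111 + (-42 - 1*(-70)))) = √(-22343 + (-35/34 + 111 + (-42 + 70))) = √(-22343 + (-35/34 + 111 + 28)) = √(-22343 + 4691/34) = √(-754971/34) = I*√25669014/34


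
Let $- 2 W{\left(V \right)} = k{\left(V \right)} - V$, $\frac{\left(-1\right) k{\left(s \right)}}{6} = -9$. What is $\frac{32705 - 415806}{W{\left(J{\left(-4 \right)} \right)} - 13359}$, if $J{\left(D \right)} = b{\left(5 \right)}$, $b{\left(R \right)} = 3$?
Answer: $\frac{766202}{26769} \approx 28.623$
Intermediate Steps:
$k{\left(s \right)} = 54$ ($k{\left(s \right)} = \left(-6\right) \left(-9\right) = 54$)
$J{\left(D \right)} = 3$
$W{\left(V \right)} = -27 + \frac{V}{2}$ ($W{\left(V \right)} = - \frac{54 - V}{2} = -27 + \frac{V}{2}$)
$\frac{32705 - 415806}{W{\left(J{\left(-4 \right)} \right)} - 13359} = \frac{32705 - 415806}{\left(-27 + \frac{1}{2} \cdot 3\right) - 13359} = - \frac{383101}{\left(-27 + \frac{3}{2}\right) - 13359} = - \frac{383101}{- \frac{51}{2} - 13359} = - \frac{383101}{- \frac{26769}{2}} = \left(-383101\right) \left(- \frac{2}{26769}\right) = \frac{766202}{26769}$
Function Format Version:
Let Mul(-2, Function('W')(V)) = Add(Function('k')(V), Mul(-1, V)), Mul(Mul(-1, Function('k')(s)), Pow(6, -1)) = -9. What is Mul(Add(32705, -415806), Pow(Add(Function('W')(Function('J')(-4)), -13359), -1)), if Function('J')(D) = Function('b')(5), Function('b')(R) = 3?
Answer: Rational(766202, 26769) ≈ 28.623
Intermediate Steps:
Function('k')(s) = 54 (Function('k')(s) = Mul(-6, -9) = 54)
Function('J')(D) = 3
Function('W')(V) = Add(-27, Mul(Rational(1, 2), V)) (Function('W')(V) = Mul(Rational(-1, 2), Add(54, Mul(-1, V))) = Add(-27, Mul(Rational(1, 2), V)))
Mul(Add(32705, -415806), Pow(Add(Function('W')(Function('J')(-4)), -13359), -1)) = Mul(Add(32705, -415806), Pow(Add(Add(-27, Mul(Rational(1, 2), 3)), -13359), -1)) = Mul(-383101, Pow(Add(Add(-27, Rational(3, 2)), -13359), -1)) = Mul(-383101, Pow(Add(Rational(-51, 2), -13359), -1)) = Mul(-383101, Pow(Rational(-26769, 2), -1)) = Mul(-383101, Rational(-2, 26769)) = Rational(766202, 26769)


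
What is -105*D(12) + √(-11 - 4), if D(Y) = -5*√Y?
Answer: 1050*√3 + I*√15 ≈ 1818.7 + 3.873*I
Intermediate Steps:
-105*D(12) + √(-11 - 4) = -(-525)*√12 + √(-11 - 4) = -(-525)*2*√3 + √(-15) = -(-1050)*√3 + I*√15 = 1050*√3 + I*√15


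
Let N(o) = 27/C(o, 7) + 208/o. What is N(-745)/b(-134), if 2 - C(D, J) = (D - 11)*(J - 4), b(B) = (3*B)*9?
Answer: 90409/1223716140 ≈ 7.3881e-5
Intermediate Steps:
b(B) = 27*B
C(D, J) = 2 - (-11 + D)*(-4 + J) (C(D, J) = 2 - (D - 11)*(J - 4) = 2 - (-11 + D)*(-4 + J))
N(o) = 27/(35 - 3*o) + 208/o (N(o) = 27/(-42 + 4*o + 11*7 - 1*o*7) + 208/o = 27/(-42 + 4*o + 77 - 7*o) + 208/o = 27/(35 - 3*o) + 208/o)
N(-745)/b(-134) = ((7280 - 597*(-745))/((-745)*(35 - 3*(-745))))/((27*(-134))) = -(7280 + 444765)/(745*(35 + 2235))/(-3618) = -1/745*452045/2270*(-1/3618) = -1/745*1/2270*452045*(-1/3618) = -90409/338230*(-1/3618) = 90409/1223716140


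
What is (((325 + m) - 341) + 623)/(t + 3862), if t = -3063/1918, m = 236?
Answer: 1616874/7404253 ≈ 0.21837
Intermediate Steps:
t = -3063/1918 (t = -3063*1/1918 = -3063/1918 ≈ -1.5970)
(((325 + m) - 341) + 623)/(t + 3862) = (((325 + 236) - 341) + 623)/(-3063/1918 + 3862) = ((561 - 341) + 623)/(7404253/1918) = (220 + 623)*(1918/7404253) = 843*(1918/7404253) = 1616874/7404253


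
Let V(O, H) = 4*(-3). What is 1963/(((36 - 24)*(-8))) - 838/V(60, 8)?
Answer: 4741/96 ≈ 49.385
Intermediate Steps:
V(O, H) = -12
1963/(((36 - 24)*(-8))) - 838/V(60, 8) = 1963/(((36 - 24)*(-8))) - 838/(-12) = 1963/((12*(-8))) - 838*(-1/12) = 1963/(-96) + 419/6 = 1963*(-1/96) + 419/6 = -1963/96 + 419/6 = 4741/96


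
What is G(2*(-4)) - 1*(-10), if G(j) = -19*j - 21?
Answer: 141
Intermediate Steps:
G(j) = -21 - 19*j
G(2*(-4)) - 1*(-10) = (-21 - 38*(-4)) - 1*(-10) = (-21 - 19*(-8)) + 10 = (-21 + 152) + 10 = 131 + 10 = 141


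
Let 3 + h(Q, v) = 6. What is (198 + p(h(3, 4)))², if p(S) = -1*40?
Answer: 24964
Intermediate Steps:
h(Q, v) = 3 (h(Q, v) = -3 + 6 = 3)
p(S) = -40
(198 + p(h(3, 4)))² = (198 - 40)² = 158² = 24964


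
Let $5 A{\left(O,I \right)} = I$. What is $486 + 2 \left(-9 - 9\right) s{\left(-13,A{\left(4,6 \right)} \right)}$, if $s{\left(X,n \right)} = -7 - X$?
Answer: $270$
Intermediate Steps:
$A{\left(O,I \right)} = \frac{I}{5}$
$486 + 2 \left(-9 - 9\right) s{\left(-13,A{\left(4,6 \right)} \right)} = 486 + 2 \left(-9 - 9\right) \left(-7 - -13\right) = 486 + 2 \left(-18\right) \left(-7 + 13\right) = 486 - 216 = 270$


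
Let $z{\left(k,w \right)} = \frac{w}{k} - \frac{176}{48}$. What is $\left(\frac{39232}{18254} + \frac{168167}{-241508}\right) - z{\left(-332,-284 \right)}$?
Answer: $\frac{2340408080231}{548856635484} \approx 4.2642$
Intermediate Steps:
$z{\left(k,w \right)} = - \frac{11}{3} + \frac{w}{k}$ ($z{\left(k,w \right)} = \frac{w}{k} - \frac{11}{3} = - \frac{11}{3} + \frac{w}{k}$)
$\left(\frac{39232}{18254} + \frac{168167}{-241508}\right) - z{\left(-332,-284 \right)} = \left(\frac{39232}{18254} + \frac{168167}{-241508}\right) - \left(- \frac{11}{3} - \frac{284}{-332}\right) = \left(39232 \cdot \frac{1}{18254} + 168167 \left(- \frac{1}{241508}\right)\right) - \left(- \frac{11}{3} - - \frac{71}{83}\right) = \left(\frac{19616}{9127} - \frac{168167}{241508}\right) - \left(- \frac{11}{3} + \frac{71}{83}\right) = \frac{3202560719}{2204243516} - - \frac{700}{249} = \frac{3202560719}{2204243516} + \frac{700}{249} = \frac{2340408080231}{548856635484}$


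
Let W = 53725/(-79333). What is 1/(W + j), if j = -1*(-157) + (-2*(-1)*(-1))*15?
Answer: 79333/10021566 ≈ 0.0079162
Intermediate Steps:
j = 127 (j = 157 + (2*(-1))*15 = 157 - 2*15 = 157 - 30 = 127)
W = -53725/79333 (W = 53725*(-1/79333) = -53725/79333 ≈ -0.67721)
1/(W + j) = 1/(-53725/79333 + 127) = 1/(10021566/79333) = 79333/10021566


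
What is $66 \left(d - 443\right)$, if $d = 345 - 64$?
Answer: $-10692$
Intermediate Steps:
$d = 281$
$66 \left(d - 443\right) = 66 \left(281 - 443\right) = 66 \left(-162\right) = -10692$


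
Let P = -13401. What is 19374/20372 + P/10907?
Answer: -30846477/111098702 ≈ -0.27765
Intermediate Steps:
19374/20372 + P/10907 = 19374/20372 - 13401/10907 = 19374*(1/20372) - 13401*1/10907 = 9687/10186 - 13401/10907 = -30846477/111098702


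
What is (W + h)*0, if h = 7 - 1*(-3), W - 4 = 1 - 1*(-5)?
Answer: 0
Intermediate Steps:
W = 10 (W = 4 + (1 - 1*(-5)) = 4 + (1 + 5) = 4 + 6 = 10)
h = 10 (h = 7 + 3 = 10)
(W + h)*0 = (10 + 10)*0 = 20*0 = 0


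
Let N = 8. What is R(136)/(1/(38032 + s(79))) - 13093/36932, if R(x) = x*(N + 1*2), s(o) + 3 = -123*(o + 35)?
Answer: 1205812059547/36932 ≈ 3.2650e+7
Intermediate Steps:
s(o) = -4308 - 123*o (s(o) = -3 - 123*(o + 35) = -3 - 123*(35 + o) = -3 + (-4305 - 123*o) = -4308 - 123*o)
R(x) = 10*x (R(x) = x*(8 + 1*2) = x*(8 + 2) = x*10 = 10*x)
R(136)/(1/(38032 + s(79))) - 13093/36932 = (10*136)/(1/(38032 + (-4308 - 123*79))) - 13093/36932 = 1360/(1/(38032 + (-4308 - 9717))) - 13093*1/36932 = 1360/(1/(38032 - 14025)) - 13093/36932 = 1360/(1/24007) - 13093/36932 = 1360*24007 - 13093/36932 = 32649520 - 13093/36932 = 1205812059547/36932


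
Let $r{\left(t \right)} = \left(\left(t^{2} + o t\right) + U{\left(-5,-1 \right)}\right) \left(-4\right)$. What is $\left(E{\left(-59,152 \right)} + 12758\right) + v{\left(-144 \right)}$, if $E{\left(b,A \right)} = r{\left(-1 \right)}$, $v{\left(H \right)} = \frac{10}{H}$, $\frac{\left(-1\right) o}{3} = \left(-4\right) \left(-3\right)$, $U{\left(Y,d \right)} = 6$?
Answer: $\frac{906187}{72} \approx 12586.0$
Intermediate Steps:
$o = -36$ ($o = - 3 \left(\left(-4\right) \left(-3\right)\right) = \left(-3\right) 12 = -36$)
$r{\left(t \right)} = -24 - 4 t^{2} + 144 t$ ($r{\left(t \right)} = \left(\left(t^{2} - 36 t\right) + 6\right) \left(-4\right) = \left(6 + t^{2} - 36 t\right) \left(-4\right) = -24 - 4 t^{2} + 144 t$)
$E{\left(b,A \right)} = -172$ ($E{\left(b,A \right)} = -24 - 4 \left(-1\right)^{2} + 144 \left(-1\right) = -24 - 4 - 144 = -172$)
$\left(E{\left(-59,152 \right)} + 12758\right) + v{\left(-144 \right)} = \left(-172 + 12758\right) + \frac{10}{-144} = 12586 + 10 \left(- \frac{1}{144}\right) = 12586 - \frac{5}{72} = \frac{906187}{72}$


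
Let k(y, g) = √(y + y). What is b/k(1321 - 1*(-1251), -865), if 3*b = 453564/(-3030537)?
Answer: -12599*√1286/649545097 ≈ -0.00069558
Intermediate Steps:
k(y, g) = √2*√y (k(y, g) = √(2*y) = √2*√y)
b = -50396/1010179 (b = (453564/(-3030537))/3 = (453564*(-1/3030537))/3 = (⅓)*(-151188/1010179) = -50396/1010179 ≈ -0.049888)
b/k(1321 - 1*(-1251), -865) = -50396*√2/(2*√(1321 - 1*(-1251)))/1010179 = -50396*√2/(2*√(1321 + 1251))/1010179 = -50396*√1286/2572/1010179 = -12599*√1286/649545097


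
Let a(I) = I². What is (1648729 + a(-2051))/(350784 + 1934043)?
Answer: 80210/31299 ≈ 2.5627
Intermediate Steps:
(1648729 + a(-2051))/(350784 + 1934043) = (1648729 + (-2051)²)/(350784 + 1934043) = (1648729 + 4206601)/2284827 = 5855330*(1/2284827) = 80210/31299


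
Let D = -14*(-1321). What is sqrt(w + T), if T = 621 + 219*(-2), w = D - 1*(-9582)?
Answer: sqrt(28259) ≈ 168.10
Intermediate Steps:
D = 18494
w = 28076 (w = 18494 - 1*(-9582) = 18494 + 9582 = 28076)
T = 183 (T = 621 - 438 = 183)
sqrt(w + T) = sqrt(28076 + 183) = sqrt(28259)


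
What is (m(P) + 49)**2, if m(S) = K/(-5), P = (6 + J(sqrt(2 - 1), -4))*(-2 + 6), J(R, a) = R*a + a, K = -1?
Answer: 60516/25 ≈ 2420.6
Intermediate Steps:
J(R, a) = a + R*a
P = -8 (P = (6 - 4*(1 + sqrt(2 - 1)))*(-2 + 6) = (6 - 4*(1 + sqrt(1)))*4 = (6 - 4*(1 + 1))*4 = (6 - 4*2)*4 = (6 - 8)*4 = -2*4 = -8)
m(S) = 1/5 (m(S) = -1/(-5) = -1*(-1/5) = 1/5)
(m(P) + 49)**2 = (1/5 + 49)**2 = (246/5)**2 = 60516/25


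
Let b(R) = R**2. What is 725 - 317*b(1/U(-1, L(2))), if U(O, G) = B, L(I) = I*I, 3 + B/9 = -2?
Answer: 1467808/2025 ≈ 724.84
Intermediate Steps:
B = -45 (B = -27 + 9*(-2) = -27 - 18 = -45)
L(I) = I**2
U(O, G) = -45
725 - 317*b(1/U(-1, L(2))) = 725 - 317*(1/(-45))**2 = 725 - 317*(-1/45)**2 = 725 - 317*1/2025 = 725 - 317/2025 = 1467808/2025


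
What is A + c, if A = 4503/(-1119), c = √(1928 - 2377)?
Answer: -1501/373 + I*√449 ≈ -4.0241 + 21.19*I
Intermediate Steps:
c = I*√449 (c = √(-449) = I*√449 ≈ 21.19*I)
A = -1501/373 (A = 4503*(-1/1119) = -1501/373 ≈ -4.0241)
A + c = -1501/373 + I*√449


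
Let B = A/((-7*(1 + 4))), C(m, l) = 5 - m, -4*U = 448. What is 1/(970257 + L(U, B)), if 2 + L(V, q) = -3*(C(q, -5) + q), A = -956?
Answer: 1/970240 ≈ 1.0307e-6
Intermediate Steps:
U = -112 (U = -¼*448 = -112)
B = 956/35 (B = -956*(-1/(7*(1 + 4))) = -956/((-7*5)) = -956/(-35) = -956*(-1/35) = 956/35 ≈ 27.314)
L(V, q) = -17 (L(V, q) = -2 - 3*((5 - q) + q) = -2 - 3*5 = -2 - 15 = -17)
1/(970257 + L(U, B)) = 1/(970257 - 17) = 1/970240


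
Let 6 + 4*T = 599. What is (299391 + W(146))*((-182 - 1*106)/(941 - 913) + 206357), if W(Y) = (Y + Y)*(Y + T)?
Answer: 556555056224/7 ≈ 7.9508e+10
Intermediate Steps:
T = 593/4 (T = -3/2 + (¼)*599 = -3/2 + 599/4 = 593/4 ≈ 148.25)
W(Y) = 2*Y*(593/4 + Y) (W(Y) = (Y + Y)*(Y + 593/4) = (2*Y)*(593/4 + Y) = 2*Y*(593/4 + Y))
(299391 + W(146))*((-182 - 1*106)/(941 - 913) + 206357) = (299391 + (½)*146*(593 + 4*146))*((-182 - 1*106)/(941 - 913) + 206357) = (299391 + (½)*146*(593 + 584))*((-182 - 106)/28 + 206357) = (299391 + (½)*146*1177)*(-288*1/28 + 206357) = (299391 + 85921)*(-72/7 + 206357) = 385312*(1444427/7) = 556555056224/7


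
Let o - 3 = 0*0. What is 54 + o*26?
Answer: 132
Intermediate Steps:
o = 3 (o = 3 + 0*0 = 3 + 0 = 3)
54 + o*26 = 54 + 3*26 = 54 + 78 = 132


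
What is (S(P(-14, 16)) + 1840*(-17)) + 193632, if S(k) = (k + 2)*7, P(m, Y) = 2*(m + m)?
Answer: 161974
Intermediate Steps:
P(m, Y) = 4*m (P(m, Y) = 2*(2*m) = 4*m)
S(k) = 14 + 7*k (S(k) = (2 + k)*7 = 14 + 7*k)
(S(P(-14, 16)) + 1840*(-17)) + 193632 = ((14 + 7*(4*(-14))) + 1840*(-17)) + 193632 = ((14 + 7*(-56)) - 31280) + 193632 = ((14 - 392) - 31280) + 193632 = (-378 - 31280) + 193632 = -31658 + 193632 = 161974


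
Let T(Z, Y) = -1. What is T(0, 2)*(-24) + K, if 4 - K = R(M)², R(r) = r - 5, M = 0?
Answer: 3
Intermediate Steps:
R(r) = -5 + r
K = -21 (K = 4 - (-5 + 0)² = 4 - 1*(-5)² = 4 - 1*25 = 4 - 25 = -21)
T(0, 2)*(-24) + K = -1*(-24) - 21 = 24 - 21 = 3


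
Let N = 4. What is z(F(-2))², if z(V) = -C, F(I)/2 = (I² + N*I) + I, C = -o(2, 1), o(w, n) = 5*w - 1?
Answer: 81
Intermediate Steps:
o(w, n) = -1 + 5*w
C = -9 (C = -(-1 + 5*2) = -(-1 + 10) = -1*9 = -9)
F(I) = 2*I² + 10*I (F(I) = 2*((I² + 4*I) + I) = 2*(I² + 5*I) = 2*I² + 10*I)
z(V) = 9 (z(V) = -1*(-9) = 9)
z(F(-2))² = 9² = 81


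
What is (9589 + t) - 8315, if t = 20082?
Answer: 21356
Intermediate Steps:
(9589 + t) - 8315 = (9589 + 20082) - 8315 = 29671 - 8315 = 21356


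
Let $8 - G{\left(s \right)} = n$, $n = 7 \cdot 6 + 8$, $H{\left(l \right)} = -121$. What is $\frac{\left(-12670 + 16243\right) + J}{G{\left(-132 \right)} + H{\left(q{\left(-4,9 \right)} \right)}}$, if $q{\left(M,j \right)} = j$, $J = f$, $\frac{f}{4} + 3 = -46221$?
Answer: $\frac{181323}{163} \approx 1112.4$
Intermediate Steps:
$f = -184896$ ($f = -12 + 4 \left(-46221\right) = -12 - 184884 = -184896$)
$J = -184896$
$n = 50$ ($n = 42 + 8 = 50$)
$G{\left(s \right)} = -42$ ($G{\left(s \right)} = 8 - 50 = -42$)
$\frac{\left(-12670 + 16243\right) + J}{G{\left(-132 \right)} + H{\left(q{\left(-4,9 \right)} \right)}} = \frac{\left(-12670 + 16243\right) - 184896}{-42 - 121} = \frac{3573 - 184896}{-163} = \left(-181323\right) \left(- \frac{1}{163}\right) = \frac{181323}{163}$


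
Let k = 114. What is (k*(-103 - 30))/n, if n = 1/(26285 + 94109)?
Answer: -1825413828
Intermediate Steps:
n = 1/120394 ≈ 8.3061e-6
(k*(-103 - 30))/n = (114*(-103 - 30))/(1/120394) = (114*(-133))*120394 = -15162*120394 = -1825413828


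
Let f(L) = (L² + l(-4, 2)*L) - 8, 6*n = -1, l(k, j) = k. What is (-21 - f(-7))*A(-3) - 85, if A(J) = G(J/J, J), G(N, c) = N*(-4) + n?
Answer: 290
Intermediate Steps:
n = -⅙ (n = (⅙)*(-1) = -⅙ ≈ -0.16667)
f(L) = -8 + L² - 4*L (f(L) = (L² - 4*L) - 8 = -8 + L² - 4*L)
G(N, c) = -⅙ - 4*N (G(N, c) = N*(-4) - ⅙ = -4*N - ⅙ = -⅙ - 4*N)
A(J) = -25/6 (A(J) = -⅙ - 4*J/J = -⅙ - 4*1 = -⅙ - 4 = -25/6)
(-21 - f(-7))*A(-3) - 85 = (-21 - (-8 + (-7)² - 4*(-7)))*(-25/6) - 85 = (-21 - (-8 + 49 + 28))*(-25/6) - 85 = (-21 - 1*69)*(-25/6) - 85 = (-21 - 69)*(-25/6) - 85 = -90*(-25/6) - 85 = 375 - 85 = 290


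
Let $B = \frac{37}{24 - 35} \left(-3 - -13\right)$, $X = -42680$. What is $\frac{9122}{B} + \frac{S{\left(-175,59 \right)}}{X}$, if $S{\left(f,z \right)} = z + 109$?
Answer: $- \frac{53533234}{197395} \approx -271.2$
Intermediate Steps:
$S{\left(f,z \right)} = 109 + z$
$B = - \frac{370}{11}$ ($B = \frac{37}{-11} \left(-3 + 13\right) = 37 \left(- \frac{1}{11}\right) 10 = \left(- \frac{37}{11}\right) 10 = - \frac{370}{11} \approx -33.636$)
$\frac{9122}{B} + \frac{S{\left(-175,59 \right)}}{X} = \frac{9122}{- \frac{370}{11}} + \frac{109 + 59}{-42680} = 9122 \left(- \frac{11}{370}\right) + 168 \left(- \frac{1}{42680}\right) = - \frac{50171}{185} - \frac{21}{5335} = - \frac{53533234}{197395}$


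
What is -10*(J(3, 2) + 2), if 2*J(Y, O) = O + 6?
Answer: -60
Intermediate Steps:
J(Y, O) = 3 + O/2 (J(Y, O) = (O + 6)/2 = (6 + O)/2 = 3 + O/2)
-10*(J(3, 2) + 2) = -10*((3 + (1/2)*2) + 2) = -10*((3 + 1) + 2) = -10*(4 + 2) = -10*6 = -60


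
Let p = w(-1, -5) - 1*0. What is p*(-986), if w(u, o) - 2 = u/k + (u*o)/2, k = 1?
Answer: -3451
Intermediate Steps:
w(u, o) = 2 + u + o*u/2 (w(u, o) = 2 + (u/1 + (u*o)/2) = 2 + (u*1 + (o*u)*(½)) = 2 + (u + o*u/2) = 2 + u + o*u/2)
p = 7/2 (p = (2 - 1 + (½)*(-5)*(-1)) - 1*0 = (2 - 1 + 5/2) + 0 = 7/2 + 0 = 7/2 ≈ 3.5000)
p*(-986) = (7/2)*(-986) = -3451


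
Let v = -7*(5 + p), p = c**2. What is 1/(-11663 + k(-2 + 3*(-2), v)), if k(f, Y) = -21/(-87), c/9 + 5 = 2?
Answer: -29/338220 ≈ -8.5743e-5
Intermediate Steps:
c = -27 (c = -45 + 9*2 = -45 + 18 = -27)
p = 729 (p = (-27)**2 = 729)
v = -5138 (v = -7*(5 + 729) = -7*734 = -5138)
k(f, Y) = 7/29 (k(f, Y) = -21*(-1/87) = 7/29)
1/(-11663 + k(-2 + 3*(-2), v)) = 1/(-11663 + 7/29) = 1/(-338220/29) = -29/338220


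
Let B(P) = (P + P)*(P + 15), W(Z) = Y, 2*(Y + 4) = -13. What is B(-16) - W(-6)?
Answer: 85/2 ≈ 42.500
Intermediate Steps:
Y = -21/2 (Y = -4 + (½)*(-13) = -4 - 13/2 = -21/2 ≈ -10.500)
W(Z) = -21/2
B(P) = 2*P*(15 + P) (B(P) = (2*P)*(15 + P) = 2*P*(15 + P))
B(-16) - W(-6) = 2*(-16)*(15 - 16) - 1*(-21/2) = 2*(-16)*(-1) + 21/2 = 32 + 21/2 = 85/2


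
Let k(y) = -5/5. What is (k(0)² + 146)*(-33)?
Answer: -4851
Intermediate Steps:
k(y) = -1 (k(y) = -5*⅕ = -1)
(k(0)² + 146)*(-33) = ((-1)² + 146)*(-33) = (1 + 146)*(-33) = 147*(-33) = -4851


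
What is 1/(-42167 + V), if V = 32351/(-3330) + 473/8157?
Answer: -9054270/381878840429 ≈ -2.3710e-5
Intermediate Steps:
V = -87437339/9054270 (V = 32351*(-1/3330) + 473*(1/8157) = -32351/3330 + 473/8157 = -87437339/9054270 ≈ -9.6570)
1/(-42167 + V) = 1/(-42167 - 87437339/9054270) = 1/(-381878840429/9054270) = -9054270/381878840429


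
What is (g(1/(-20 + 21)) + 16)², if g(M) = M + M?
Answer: 324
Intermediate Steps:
g(M) = 2*M
(g(1/(-20 + 21)) + 16)² = (2/(-20 + 21) + 16)² = (2/1 + 16)² = (2*1 + 16)² = (2 + 16)² = 18² = 324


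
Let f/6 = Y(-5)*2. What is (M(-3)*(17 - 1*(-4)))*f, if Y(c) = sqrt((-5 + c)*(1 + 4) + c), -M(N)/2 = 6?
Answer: -3024*I*sqrt(55) ≈ -22427.0*I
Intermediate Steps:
M(N) = -12 (M(N) = -2*6 = -12)
Y(c) = sqrt(-25 + 6*c) (Y(c) = sqrt((-5 + c)*5 + c) = sqrt((-25 + 5*c) + c) = sqrt(-25 + 6*c))
f = 12*I*sqrt(55) (f = 6*(sqrt(-25 + 6*(-5))*2) = 6*(sqrt(-25 - 30)*2) = 6*(sqrt(-55)*2) = 6*((I*sqrt(55))*2) = 6*(2*I*sqrt(55)) = 12*I*sqrt(55) ≈ 88.994*I)
(M(-3)*(17 - 1*(-4)))*f = (-12*(17 - 1*(-4)))*(12*I*sqrt(55)) = (-12*(17 + 4))*(12*I*sqrt(55)) = (-12*21)*(12*I*sqrt(55)) = -3024*I*sqrt(55)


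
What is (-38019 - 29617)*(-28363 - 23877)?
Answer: 3533304640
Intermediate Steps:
(-38019 - 29617)*(-28363 - 23877) = -67636*(-52240) = 3533304640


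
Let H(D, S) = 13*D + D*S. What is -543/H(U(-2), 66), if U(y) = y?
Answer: 543/158 ≈ 3.4367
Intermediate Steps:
-543/H(U(-2), 66) = -543*(-1/(2*(13 + 66))) = -543/((-2*79)) = -543/(-158) = -543*(-1/158) = 543/158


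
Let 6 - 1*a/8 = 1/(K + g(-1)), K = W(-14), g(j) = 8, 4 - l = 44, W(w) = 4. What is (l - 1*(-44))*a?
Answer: 568/3 ≈ 189.33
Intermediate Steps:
l = -40 (l = 4 - 1*44 = 4 - 44 = -40)
K = 4
a = 142/3 (a = 48 - 8/(4 + 8) = 48 - 8/12 = 48 - 8*1/12 = 48 - ⅔ = 142/3 ≈ 47.333)
(l - 1*(-44))*a = (-40 - 1*(-44))*(142/3) = (-40 + 44)*(142/3) = 4*(142/3) = 568/3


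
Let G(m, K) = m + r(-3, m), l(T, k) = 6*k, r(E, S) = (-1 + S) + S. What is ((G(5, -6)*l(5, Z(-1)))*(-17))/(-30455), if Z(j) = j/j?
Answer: 1428/30455 ≈ 0.046889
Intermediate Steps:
Z(j) = 1
r(E, S) = -1 + 2*S
G(m, K) = -1 + 3*m (G(m, K) = m + (-1 + 2*m) = -1 + 3*m)
((G(5, -6)*l(5, Z(-1)))*(-17))/(-30455) = (((-1 + 3*5)*(6*1))*(-17))/(-30455) = (((-1 + 15)*6)*(-17))*(-1/30455) = ((14*6)*(-17))*(-1/30455) = (84*(-17))*(-1/30455) = -1428*(-1/30455) = 1428/30455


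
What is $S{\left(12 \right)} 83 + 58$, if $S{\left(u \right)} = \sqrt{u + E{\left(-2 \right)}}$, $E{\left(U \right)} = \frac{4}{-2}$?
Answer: $58 + 83 \sqrt{10} \approx 320.47$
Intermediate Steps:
$E{\left(U \right)} = -2$ ($E{\left(U \right)} = 4 \left(- \frac{1}{2}\right) = -2$)
$S{\left(u \right)} = \sqrt{-2 + u}$ ($S{\left(u \right)} = \sqrt{u - 2} = \sqrt{-2 + u}$)
$S{\left(12 \right)} 83 + 58 = \sqrt{-2 + 12} \cdot 83 + 58 = \sqrt{10} \cdot 83 + 58 = 83 \sqrt{10} + 58 = 58 + 83 \sqrt{10}$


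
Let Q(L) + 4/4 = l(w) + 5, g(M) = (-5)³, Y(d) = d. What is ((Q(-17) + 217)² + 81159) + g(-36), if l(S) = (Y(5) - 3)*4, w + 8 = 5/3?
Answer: 133475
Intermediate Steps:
w = -19/3 (w = -8 + 5/3 = -19/3 ≈ -6.3333)
g(M) = -125
l(S) = 8 (l(S) = (5 - 3)*4 = 2*4 = 8)
Q(L) = 12 (Q(L) = -1 + (8 + 5) = -1 + 13 = 12)
((Q(-17) + 217)² + 81159) + g(-36) = ((12 + 217)² + 81159) - 125 = (229² + 81159) - 125 = (52441 + 81159) - 125 = 133600 - 125 = 133475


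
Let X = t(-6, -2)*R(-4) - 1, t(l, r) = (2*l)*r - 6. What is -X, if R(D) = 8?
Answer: -143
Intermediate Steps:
t(l, r) = -6 + 2*l*r (t(l, r) = 2*l*r - 6 = -6 + 2*l*r)
X = 143 (X = (-6 + 2*(-6)*(-2))*8 - 1 = (-6 + 24)*8 - 1 = 18*8 - 1 = 144 - 1 = 143)
-X = -1*143 = -143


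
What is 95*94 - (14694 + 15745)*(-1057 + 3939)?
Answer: -87716268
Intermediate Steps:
95*94 - (14694 + 15745)*(-1057 + 3939) = 8930 - 30439*2882 = 8930 - 1*87725198 = 8930 - 87725198 = -87716268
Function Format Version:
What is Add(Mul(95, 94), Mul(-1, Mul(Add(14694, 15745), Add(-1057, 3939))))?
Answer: -87716268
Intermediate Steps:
Add(Mul(95, 94), Mul(-1, Mul(Add(14694, 15745), Add(-1057, 3939)))) = Add(8930, Mul(-1, Mul(30439, 2882))) = Add(8930, Mul(-1, 87725198)) = Add(8930, -87725198) = -87716268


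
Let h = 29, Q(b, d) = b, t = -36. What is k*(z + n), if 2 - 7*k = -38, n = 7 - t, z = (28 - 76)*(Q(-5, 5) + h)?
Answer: -44360/7 ≈ -6337.1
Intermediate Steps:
z = -1152 (z = (28 - 76)*(-5 + 29) = -48*24 = -1152)
n = 43 (n = 7 - 1*(-36) = 7 + 36 = 43)
k = 40/7 (k = 2/7 - ⅐*(-38) = 2/7 + 38/7 = 40/7 ≈ 5.7143)
k*(z + n) = 40*(-1152 + 43)/7 = (40/7)*(-1109) = -44360/7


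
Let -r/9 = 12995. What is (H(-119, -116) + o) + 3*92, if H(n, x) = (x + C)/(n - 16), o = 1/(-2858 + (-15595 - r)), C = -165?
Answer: 1232621239/4432590 ≈ 278.08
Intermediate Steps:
r = -116955 (r = -9*12995 = -116955)
o = 1/98502 (o = 1/(-2858 + (-15595 - 1*(-116955))) = 1/(-2858 + (-15595 + 116955)) = 1/(-2858 + 101360) = 1/98502 ≈ 1.0152e-5)
H(n, x) = (-165 + x)/(-16 + n) (H(n, x) = (x - 165)/(n - 16) = (-165 + x)/(-16 + n))
(H(-119, -116) + o) + 3*92 = ((-165 - 116)/(-16 - 119) + 1/98502) + 3*92 = (-281/(-135) + 1/98502) + 276 = (-1/135*(-281) + 1/98502) + 276 = (281/135 + 1/98502) + 276 = 9226399/4432590 + 276 = 1232621239/4432590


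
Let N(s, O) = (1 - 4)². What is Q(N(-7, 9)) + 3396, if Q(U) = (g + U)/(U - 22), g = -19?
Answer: 44158/13 ≈ 3396.8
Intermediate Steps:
N(s, O) = 9 (N(s, O) = (-3)² = 9)
Q(U) = (-19 + U)/(-22 + U) (Q(U) = (-19 + U)/(U - 22) = (-19 + U)/(-22 + U))
Q(N(-7, 9)) + 3396 = (-19 + 9)/(-22 + 9) + 3396 = -10/(-13) + 3396 = -1/13*(-10) + 3396 = 10/13 + 3396 = 44158/13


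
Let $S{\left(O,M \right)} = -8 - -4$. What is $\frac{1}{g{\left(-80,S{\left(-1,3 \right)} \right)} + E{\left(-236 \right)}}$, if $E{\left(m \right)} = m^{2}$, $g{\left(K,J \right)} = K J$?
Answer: $\frac{1}{56016} \approx 1.7852 \cdot 10^{-5}$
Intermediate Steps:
$S{\left(O,M \right)} = -4$ ($S{\left(O,M \right)} = -8 + 4 = -4$)
$g{\left(K,J \right)} = J K$
$\frac{1}{g{\left(-80,S{\left(-1,3 \right)} \right)} + E{\left(-236 \right)}} = \frac{1}{\left(-4\right) \left(-80\right) + \left(-236\right)^{2}} = \frac{1}{320 + 55696} = \frac{1}{56016}$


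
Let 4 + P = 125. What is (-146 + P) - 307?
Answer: -332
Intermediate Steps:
P = 121 (P = -4 + 125 = 121)
(-146 + P) - 307 = (-146 + 121) - 307 = -25 - 307 = -332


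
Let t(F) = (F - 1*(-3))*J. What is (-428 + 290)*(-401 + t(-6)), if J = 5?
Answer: 57408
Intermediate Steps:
t(F) = 15 + 5*F (t(F) = (F - 1*(-3))*5 = (F + 3)*5 = (3 + F)*5 = 15 + 5*F)
(-428 + 290)*(-401 + t(-6)) = (-428 + 290)*(-401 + (15 + 5*(-6))) = -138*(-401 + (15 - 30)) = -138*(-401 - 15) = -138*(-416) = 57408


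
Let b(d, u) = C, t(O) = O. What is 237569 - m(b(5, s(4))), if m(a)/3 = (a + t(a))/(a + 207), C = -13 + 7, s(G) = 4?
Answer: 15917135/67 ≈ 2.3757e+5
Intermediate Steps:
C = -6
b(d, u) = -6
m(a) = 6*a/(207 + a) (m(a) = 3*((a + a)/(a + 207)) = 3*((2*a)/(207 + a)) = 3*(2*a/(207 + a)) = 6*a/(207 + a))
237569 - m(b(5, s(4))) = 237569 - 6*(-6)/(207 - 6) = 237569 - 6*(-6)/201 = 237569 - 1*(-12/67) = 237569 + 12/67 = 15917135/67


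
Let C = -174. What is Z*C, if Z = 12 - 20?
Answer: 1392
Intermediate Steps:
Z = -8
Z*C = -8*(-174) = 1392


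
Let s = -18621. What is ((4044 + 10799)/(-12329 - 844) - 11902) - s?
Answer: 88494544/13173 ≈ 6717.9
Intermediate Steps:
((4044 + 10799)/(-12329 - 844) - 11902) - s = ((4044 + 10799)/(-12329 - 844) - 11902) - 1*(-18621) = (14843/(-13173) - 11902) + 18621 = (14843*(-1/13173) - 11902) + 18621 = (-14843/13173 - 11902) + 18621 = -156799889/13173 + 18621 = 88494544/13173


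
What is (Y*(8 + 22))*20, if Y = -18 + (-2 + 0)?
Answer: -12000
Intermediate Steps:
Y = -20 (Y = -18 - 2 = -20)
(Y*(8 + 22))*20 = -20*(8 + 22)*20 = -20*30*20 = -600*20 = -12000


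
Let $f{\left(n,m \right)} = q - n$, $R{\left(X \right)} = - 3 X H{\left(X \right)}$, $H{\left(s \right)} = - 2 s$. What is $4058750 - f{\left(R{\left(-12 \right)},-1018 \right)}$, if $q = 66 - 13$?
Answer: $4059561$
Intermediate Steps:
$q = 53$ ($q = 66 - 13 = 53$)
$R{\left(X \right)} = 6 X^{2}$ ($R{\left(X \right)} = - 3 X \left(- 2 X\right) = 6 X^{2}$)
$f{\left(n,m \right)} = 53 - n$
$4058750 - f{\left(R{\left(-12 \right)},-1018 \right)} = 4058750 - \left(53 - 6 \left(-12\right)^{2}\right) = 4058750 - \left(53 - 6 \cdot 144\right) = 4058750 - \left(53 - 864\right) = 4058750 - -811 = 4058750 + 811 = 4059561$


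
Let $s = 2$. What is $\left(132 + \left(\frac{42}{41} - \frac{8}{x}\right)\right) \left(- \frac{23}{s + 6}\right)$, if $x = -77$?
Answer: $- \frac{4833289}{12628} \approx -382.74$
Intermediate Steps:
$\left(132 + \left(\frac{42}{41} - \frac{8}{x}\right)\right) \left(- \frac{23}{s + 6}\right) = \left(132 + \left(\frac{42}{41} - \frac{8}{-77}\right)\right) \left(- \frac{23}{2 + 6}\right) = \left(132 + \left(42 \cdot \frac{1}{41} - - \frac{8}{77}\right)\right) \left(- \frac{23}{8}\right) = \left(132 + \left(\frac{42}{41} + \frac{8}{77}\right)\right) \left(\left(-23\right) \frac{1}{8}\right) = \left(132 + \frac{3562}{3157}\right) \left(- \frac{23}{8}\right) = \frac{420286}{3157} \left(- \frac{23}{8}\right) = - \frac{4833289}{12628}$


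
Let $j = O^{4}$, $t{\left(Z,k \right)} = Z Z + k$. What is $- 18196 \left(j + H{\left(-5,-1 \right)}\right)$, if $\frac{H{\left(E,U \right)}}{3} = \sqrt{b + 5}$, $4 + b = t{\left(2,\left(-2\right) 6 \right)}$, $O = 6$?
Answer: $-23582016 - 54588 i \sqrt{7} \approx -2.3582 \cdot 10^{7} - 1.4443 \cdot 10^{5} i$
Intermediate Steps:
$t{\left(Z,k \right)} = k + Z^{2}$ ($t{\left(Z,k \right)} = Z^{2} + k = k + Z^{2}$)
$b = -12$ ($b = -4 + \left(\left(-2\right) 6 + 2^{2}\right) = -4 + \left(-12 + 4\right) = -4 - 8 = -12$)
$j = 1296$ ($j = 6^{4} = 1296$)
$H{\left(E,U \right)} = 3 i \sqrt{7}$ ($H{\left(E,U \right)} = 3 \sqrt{-12 + 5} = 3 \sqrt{-7} = 3 i \sqrt{7}$)
$- 18196 \left(j + H{\left(-5,-1 \right)}\right) = - 18196 \left(1296 + 3 i \sqrt{7}\right) = -23582016 - 54588 i \sqrt{7}$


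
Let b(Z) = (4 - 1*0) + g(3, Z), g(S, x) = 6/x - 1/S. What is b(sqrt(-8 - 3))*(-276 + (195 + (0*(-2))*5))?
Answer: -297 + 486*I*sqrt(11)/11 ≈ -297.0 + 146.53*I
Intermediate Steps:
g(S, x) = -1/S + 6/x
b(Z) = 11/3 + 6/Z (b(Z) = (4 - 1*0) + (-1/3 + 6/Z) = (4 + 0) + (-1*1/3 + 6/Z) = 4 + (-1/3 + 6/Z) = 11/3 + 6/Z)
b(sqrt(-8 - 3))*(-276 + (195 + (0*(-2))*5)) = (11/3 + 6/(sqrt(-8 - 3)))*(-276 + (195 + (0*(-2))*5)) = (11/3 + 6/(sqrt(-11)))*(-276 + (195 + 0*5)) = (11/3 + 6/((I*sqrt(11))))*(-276 + (195 + 0)) = (11/3 + 6*(-I*sqrt(11)/11))*(-276 + 195) = (11/3 - 6*I*sqrt(11)/11)*(-81) = -297 + 486*I*sqrt(11)/11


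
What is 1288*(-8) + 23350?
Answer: 13046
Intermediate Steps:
1288*(-8) + 23350 = -10304 + 23350 = 13046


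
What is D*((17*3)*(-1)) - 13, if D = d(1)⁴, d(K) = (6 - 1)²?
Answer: -19921888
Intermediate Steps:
d(K) = 25 (d(K) = 5² = 25)
D = 390625 (D = 25⁴ = 390625)
D*((17*3)*(-1)) - 13 = 390625*((17*3)*(-1)) - 13 = 390625*(51*(-1)) - 13 = 390625*(-51) - 13 = -19921875 - 13 = -19921888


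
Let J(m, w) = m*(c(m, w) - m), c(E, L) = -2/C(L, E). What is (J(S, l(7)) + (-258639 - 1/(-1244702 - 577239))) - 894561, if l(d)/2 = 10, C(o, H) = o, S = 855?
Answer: -6866205113359/3643882 ≈ -1.8843e+6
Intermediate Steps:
l(d) = 20 (l(d) = 2*10 = 20)
c(E, L) = -2/L
J(m, w) = m*(-m - 2/w) (J(m, w) = m*(-2/w - m) = m*(-m - 2/w))
(J(S, l(7)) + (-258639 - 1/(-1244702 - 577239))) - 894561 = (-1*855*(2 + 855*20)/20 + (-258639 - 1/(-1244702 - 577239))) - 894561 = (-1*855*1/20*(2 + 17100) + (-258639 - 1/(-1821941))) - 894561 = (-1*855*1/20*17102 + (-258639 - 1*(-1/1821941))) - 894561 = (-1462221/2 + (-258639 + 1/1821941)) - 894561 = (-1462221/2 - 471224998298/1821941) - 894561 = -3606530387557/3643882 - 894561 = -6866205113359/3643882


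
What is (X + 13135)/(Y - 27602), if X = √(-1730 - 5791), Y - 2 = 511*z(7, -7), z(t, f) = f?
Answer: -13135/31177 - I*√7521/31177 ≈ -0.4213 - 0.0027817*I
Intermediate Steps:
Y = -3575 (Y = 2 + 511*(-7) = 2 - 3577 = -3575)
X = I*√7521 (X = √(-7521) = I*√7521 ≈ 86.724*I)
(X + 13135)/(Y - 27602) = (I*√7521 + 13135)/(-3575 - 27602) = (13135 + I*√7521)/(-31177) = (13135 + I*√7521)*(-1/31177) = -13135/31177 - I*√7521/31177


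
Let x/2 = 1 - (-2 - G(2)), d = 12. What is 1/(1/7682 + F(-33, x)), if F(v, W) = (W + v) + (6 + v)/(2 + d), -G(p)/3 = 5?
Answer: -26887/1584409 ≈ -0.016970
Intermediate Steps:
G(p) = -15 (G(p) = -3*5 = -15)
x = -24 (x = 2*(1 - (-2 - 1*(-15))) = 2*(1 - (-2 + 15)) = 2*(1 - 1*13) = 2*(1 - 13) = 2*(-12) = -24)
F(v, W) = 3/7 + W + 15*v/14 (F(v, W) = (W + v) + (6 + v)/(2 + 12) = (W + v) + (6 + v)/14 = (W + v) + (6 + v)*(1/14) = (W + v) + (3/7 + v/14) = 3/7 + W + 15*v/14)
1/(1/7682 + F(-33, x)) = 1/(1/7682 + (3/7 - 24 + (15/14)*(-33))) = 1/(1/7682 + (3/7 - 24 - 495/14)) = 1/(1/7682 - 825/14) = 1/(-1584409/26887) = -26887/1584409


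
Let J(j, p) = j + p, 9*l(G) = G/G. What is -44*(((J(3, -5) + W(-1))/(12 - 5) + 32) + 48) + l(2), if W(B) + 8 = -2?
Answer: -217001/63 ≈ -3444.5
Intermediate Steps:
W(B) = -10 (W(B) = -8 - 2 = -10)
l(G) = 1/9 (l(G) = (G/G)/9 = (1/9)*1 = 1/9)
-44*(((J(3, -5) + W(-1))/(12 - 5) + 32) + 48) + l(2) = -44*((((3 - 5) - 10)/(12 - 5) + 32) + 48) + 1/9 = -44*(((-2 - 10)/7 + 32) + 48) + 1/9 = -44*((-12*1/7 + 32) + 48) + 1/9 = -44*((-12/7 + 32) + 48) + 1/9 = -44*(212/7 + 48) + 1/9 = -44*548/7 + 1/9 = -24112/7 + 1/9 = -217001/63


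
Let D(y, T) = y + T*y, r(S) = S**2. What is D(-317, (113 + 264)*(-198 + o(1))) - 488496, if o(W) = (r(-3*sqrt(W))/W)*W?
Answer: 22098388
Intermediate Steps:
o(W) = 9*W (o(W) = ((-3*sqrt(W))**2/W)*W = ((9*W)/W)*W = 9*W)
D(-317, (113 + 264)*(-198 + o(1))) - 488496 = -317*(1 + (113 + 264)*(-198 + 9*1)) - 488496 = -317*(1 + 377*(-198 + 9)) - 488496 = -317*(1 + 377*(-189)) - 488496 = -317*(1 - 71253) - 488496 = -317*(-71252) - 488496 = 22586884 - 488496 = 22098388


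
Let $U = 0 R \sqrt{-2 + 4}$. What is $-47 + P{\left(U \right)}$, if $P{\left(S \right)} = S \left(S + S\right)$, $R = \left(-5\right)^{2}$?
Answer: $-47$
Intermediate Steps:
$R = 25$
$U = 0$ ($U = 0 \cdot 25 \sqrt{-2 + 4} = 0 \sqrt{2} = 0$)
$P{\left(S \right)} = 2 S^{2}$ ($P{\left(S \right)} = S 2 S = 2 S^{2}$)
$-47 + P{\left(U \right)} = -47 + 2 \cdot 0^{2} = -47 + 2 \cdot 0 = -47 + 0 = -47$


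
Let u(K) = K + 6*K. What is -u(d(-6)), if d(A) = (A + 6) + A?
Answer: 42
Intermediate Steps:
d(A) = 6 + 2*A (d(A) = (6 + A) + A = 6 + 2*A)
u(K) = 7*K
-u(d(-6)) = -7*(6 + 2*(-6)) = -7*(6 - 12) = -7*(-6) = -1*(-42) = 42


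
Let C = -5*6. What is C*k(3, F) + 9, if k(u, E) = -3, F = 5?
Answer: 99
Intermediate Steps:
C = -30
C*k(3, F) + 9 = -30*(-3) + 9 = 90 + 9 = 99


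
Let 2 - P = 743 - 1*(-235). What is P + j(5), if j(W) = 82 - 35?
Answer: -929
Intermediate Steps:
j(W) = 47
P = -976 (P = 2 - (743 - 1*(-235)) = 2 - (743 + 235) = 2 - 1*978 = 2 - 978 = -976)
P + j(5) = -976 + 47 = -929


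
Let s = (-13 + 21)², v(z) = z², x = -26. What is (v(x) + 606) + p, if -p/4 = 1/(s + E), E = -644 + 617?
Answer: 47430/37 ≈ 1281.9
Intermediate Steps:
E = -27
s = 64 (s = 8² = 64)
p = -4/37 (p = -4/(64 - 27) = -4/37 ≈ -0.10811)
(v(x) + 606) + p = ((-26)² + 606) - 4/37 = (676 + 606) - 4/37 = 1282 - 4/37 = 47430/37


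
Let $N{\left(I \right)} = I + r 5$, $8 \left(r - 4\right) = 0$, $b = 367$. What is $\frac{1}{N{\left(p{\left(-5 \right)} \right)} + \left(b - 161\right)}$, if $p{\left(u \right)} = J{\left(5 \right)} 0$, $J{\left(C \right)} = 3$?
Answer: $\frac{1}{226} \approx 0.0044248$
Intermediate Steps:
$r = 4$ ($r = 4 + \frac{1}{8} \cdot 0 = 4 + 0 = 4$)
$p{\left(u \right)} = 0$ ($p{\left(u \right)} = 3 \cdot 0 = 0$)
$N{\left(I \right)} = 20 + I$ ($N{\left(I \right)} = I + 4 \cdot 5 = I + 20 = 20 + I$)
$\frac{1}{N{\left(p{\left(-5 \right)} \right)} + \left(b - 161\right)} = \frac{1}{\left(20 + 0\right) + \left(367 - 161\right)} = \frac{1}{20 + \left(367 - 161\right)} = \frac{1}{20 + 206} = \frac{1}{226}$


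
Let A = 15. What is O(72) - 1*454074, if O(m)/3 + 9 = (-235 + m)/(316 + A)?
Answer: -150307920/331 ≈ -4.5410e+5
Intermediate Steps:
O(m) = -9642/331 + 3*m/331 (O(m) = -27 + 3*((-235 + m)/(316 + 15)) = -27 + 3*((-235 + m)/331) = -27 + 3*((-235 + m)*(1/331)) = -27 + 3*(-235/331 + m/331) = -27 + (-705/331 + 3*m/331) = -9642/331 + 3*m/331)
O(72) - 1*454074 = (-9642/331 + (3/331)*72) - 1*454074 = (-9642/331 + 216/331) - 454074 = -9426/331 - 454074 = -150307920/331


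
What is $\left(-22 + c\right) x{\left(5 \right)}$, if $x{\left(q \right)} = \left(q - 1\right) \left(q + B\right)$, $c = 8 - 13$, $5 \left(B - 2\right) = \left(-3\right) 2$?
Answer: $- \frac{3132}{5} \approx -626.4$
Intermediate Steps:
$B = \frac{4}{5}$ ($B = 2 + \frac{\left(-3\right) 2}{5} = 2 + \frac{1}{5} \left(-6\right) = 2 - \frac{6}{5} = \frac{4}{5} \approx 0.8$)
$c = -5$
$x{\left(q \right)} = \left(-1 + q\right) \left(\frac{4}{5} + q\right)$ ($x{\left(q \right)} = \left(q - 1\right) \left(q + \frac{4}{5}\right) = \left(-1 + q\right) \left(\frac{4}{5} + q\right)$)
$\left(-22 + c\right) x{\left(5 \right)} = \left(-22 - 5\right) \left(- \frac{4}{5} + 5^{2} - 1\right) = - 27 \left(- \frac{4}{5} + 25 - 1\right) = \left(-27\right) \frac{116}{5} = - \frac{3132}{5}$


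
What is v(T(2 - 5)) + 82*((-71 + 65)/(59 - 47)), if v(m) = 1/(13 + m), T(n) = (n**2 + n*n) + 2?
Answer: -1352/33 ≈ -40.970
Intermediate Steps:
T(n) = 2 + 2*n**2 (T(n) = (n**2 + n**2) + 2 = 2*n**2 + 2 = 2 + 2*n**2)
v(T(2 - 5)) + 82*((-71 + 65)/(59 - 47)) = 1/(13 + (2 + 2*(2 - 5)**2)) + 82*((-71 + 65)/(59 - 47)) = 1/(13 + (2 + 2*(-3)**2)) + 82*(-6/12) = 1/(13 + (2 + 2*9)) + 82*(-6*1/12) = 1/(13 + (2 + 18)) + 82*(-1/2) = 1/(13 + 20) - 41 = 1/33 - 41 = -1352/33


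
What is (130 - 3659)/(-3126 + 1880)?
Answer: 3529/1246 ≈ 2.8323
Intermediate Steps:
(130 - 3659)/(-3126 + 1880) = -3529/(-1246) = -3529*(-1/1246) = 3529/1246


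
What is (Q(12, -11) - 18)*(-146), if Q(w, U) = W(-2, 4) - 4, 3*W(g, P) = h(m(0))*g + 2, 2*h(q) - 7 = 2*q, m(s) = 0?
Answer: 10366/3 ≈ 3455.3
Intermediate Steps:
h(q) = 7/2 + q (h(q) = 7/2 + (2*q)/2 = 7/2 + q)
W(g, P) = ⅔ + 7*g/6 (W(g, P) = ((7/2 + 0)*g + 2)/3 = (7*g/2 + 2)/3 = (2 + 7*g/2)/3 = ⅔ + 7*g/6)
Q(w, U) = -17/3 (Q(w, U) = (⅔ + (7/6)*(-2)) - 4 = (⅔ - 7/3) - 4 = -5/3 - 4 = -17/3)
(Q(12, -11) - 18)*(-146) = (-17/3 - 18)*(-146) = -71/3*(-146) = 10366/3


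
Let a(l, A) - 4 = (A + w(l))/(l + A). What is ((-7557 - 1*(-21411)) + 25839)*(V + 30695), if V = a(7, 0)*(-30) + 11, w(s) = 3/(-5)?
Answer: 8499065160/7 ≈ 1.2142e+9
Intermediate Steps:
w(s) = -⅗ (w(s) = 3*(-⅕) = -⅗)
a(l, A) = 4 + (-⅗ + A)/(A + l) (a(l, A) = 4 + (A - ⅗)/(l + A) = 4 + (-⅗ + A)/(A + l))
V = -745/7 (V = ((-⅗ + 4*7 + 5*0)/(0 + 7))*(-30) + 11 = ((-⅗ + 28 + 0)/7)*(-30) + 11 = ((⅐)*(137/5))*(-30) + 11 = (137/35)*(-30) + 11 = -822/7 + 11 = -745/7 ≈ -106.43)
((-7557 - 1*(-21411)) + 25839)*(V + 30695) = ((-7557 - 1*(-21411)) + 25839)*(-745/7 + 30695) = ((-7557 + 21411) + 25839)*(214120/7) = (13854 + 25839)*(214120/7) = 39693*(214120/7) = 8499065160/7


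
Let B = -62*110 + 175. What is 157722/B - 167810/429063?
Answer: -22929257312/950374545 ≈ -24.127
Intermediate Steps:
B = -6645 (B = -6820 + 175 = -6645)
157722/B - 167810/429063 = 157722/(-6645) - 167810/429063 = 157722*(-1/6645) - 167810*1/429063 = -52574/2215 - 167810/429063 = -22929257312/950374545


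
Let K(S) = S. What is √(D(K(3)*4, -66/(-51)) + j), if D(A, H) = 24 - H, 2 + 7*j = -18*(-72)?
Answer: 10*√29393/119 ≈ 14.407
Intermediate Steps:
j = 1294/7 (j = -2/7 + (-18*(-72))/7 = -2/7 + (⅐)*1296 = -2/7 + 1296/7 = 1294/7 ≈ 184.86)
√(D(K(3)*4, -66/(-51)) + j) = √((24 - (-66)/(-51)) + 1294/7) = √((24 - (-66)*(-1)/51) + 1294/7) = √((24 - 1*22/17) + 1294/7) = √((24 - 22/17) + 1294/7) = √(386/17 + 1294/7) = √(24700/119) = 10*√29393/119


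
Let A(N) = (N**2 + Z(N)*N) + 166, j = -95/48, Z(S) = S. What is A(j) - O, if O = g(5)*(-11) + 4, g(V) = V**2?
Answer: 512449/1152 ≈ 444.83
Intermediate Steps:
j = -95/48 (j = -95*1/48 = -95/48 ≈ -1.9792)
O = -271 (O = 5**2*(-11) + 4 = 25*(-11) + 4 = -275 + 4 = -271)
A(N) = 166 + 2*N**2 (A(N) = (N**2 + N*N) + 166 = (N**2 + N**2) + 166 = 2*N**2 + 166 = 166 + 2*N**2)
A(j) - O = (166 + 2*(-95/48)**2) - 1*(-271) = (166 + 2*(9025/2304)) + 271 = (166 + 9025/1152) + 271 = 200257/1152 + 271 = 512449/1152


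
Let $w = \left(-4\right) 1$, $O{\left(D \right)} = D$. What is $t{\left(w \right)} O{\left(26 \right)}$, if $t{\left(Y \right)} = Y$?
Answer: $-104$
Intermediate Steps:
$w = -4$
$t{\left(w \right)} O{\left(26 \right)} = \left(-4\right) 26 = -104$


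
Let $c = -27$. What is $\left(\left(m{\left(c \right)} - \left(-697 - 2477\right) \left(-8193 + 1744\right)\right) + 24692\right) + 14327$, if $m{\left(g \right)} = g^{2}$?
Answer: $-20429378$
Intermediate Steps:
$\left(\left(m{\left(c \right)} - \left(-697 - 2477\right) \left(-8193 + 1744\right)\right) + 24692\right) + 14327 = \left(\left(\left(-27\right)^{2} - \left(-697 - 2477\right) \left(-8193 + 1744\right)\right) + 24692\right) + 14327 = \left(\left(729 - \left(-3174\right) \left(-6449\right)\right) + 24692\right) + 14327 = \left(\left(729 - 20469126\right) + 24692\right) + 14327 = \left(-20468397 + 24692\right) + 14327 = -20443705 + 14327 = -20429378$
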